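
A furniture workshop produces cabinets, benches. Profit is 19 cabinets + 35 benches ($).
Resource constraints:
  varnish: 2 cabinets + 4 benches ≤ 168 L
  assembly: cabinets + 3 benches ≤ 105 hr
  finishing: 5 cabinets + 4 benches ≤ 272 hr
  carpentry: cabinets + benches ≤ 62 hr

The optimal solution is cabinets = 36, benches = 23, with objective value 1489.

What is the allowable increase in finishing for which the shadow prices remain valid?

Binding constraints: assembly, finishing. The basis is B = [[1,3],[5,4]] with det -11.
Per unit increase in finishing, x* moves by d = (0.2727, -0.0909).
The basis stays optimal until carpentry becomes binding; allowable increase = 16.5 hr.

16.5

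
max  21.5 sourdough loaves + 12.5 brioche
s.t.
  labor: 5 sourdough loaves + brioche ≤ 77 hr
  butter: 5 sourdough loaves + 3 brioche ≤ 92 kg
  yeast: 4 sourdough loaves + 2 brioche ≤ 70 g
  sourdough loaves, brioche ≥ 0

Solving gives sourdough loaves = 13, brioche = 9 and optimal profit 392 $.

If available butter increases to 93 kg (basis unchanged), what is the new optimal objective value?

395.5

Check each constraint at x*: labor 74/77 (slack 3); butter 92/92 (tight); yeast 70/70 (tight).
Slack constraints have shadow price 0 (complementary slackness).
Dual feasibility on the basic columns requires 5·y_butter + 4·y_yeast = 21.5, 3·y_butter + 2·y_yeast = 12.5.
This yields shadow prices y_butter = 3.5, y_yeast = 1.
Δz = y_butter·Δb = 3.5 × (1) = 3.5, so new z* = 392 + 3.5 = 395.5.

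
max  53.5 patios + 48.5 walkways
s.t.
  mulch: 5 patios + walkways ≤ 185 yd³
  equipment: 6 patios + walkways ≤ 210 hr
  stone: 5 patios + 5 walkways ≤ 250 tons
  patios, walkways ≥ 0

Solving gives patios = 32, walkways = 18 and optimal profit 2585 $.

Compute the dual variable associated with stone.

At the optimum: mulch uses 178 of 185 (slack = 7); equipment uses 210 of 210 (binding); stone uses 250 of 250 (binding).
By complementary slackness, y = 0 for the non-binding constraint.
From A_Bᵀ y = c: 6·y_equipment + 5·y_stone = 53.5; 1·y_equipment + 5·y_stone = 48.5.
→ y_equipment = 1 and y_stone = 9.5.
Shadow price of stone = 9.5.

9.5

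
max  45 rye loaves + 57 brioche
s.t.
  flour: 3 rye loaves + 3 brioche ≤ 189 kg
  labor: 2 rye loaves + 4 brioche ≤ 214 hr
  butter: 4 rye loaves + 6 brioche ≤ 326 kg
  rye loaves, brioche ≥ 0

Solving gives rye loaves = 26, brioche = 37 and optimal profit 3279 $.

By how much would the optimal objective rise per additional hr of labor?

0

Check each constraint at x*: flour 189/189 (tight); labor 200/214 (slack 14); butter 326/326 (tight).
By complementary slackness, y = 0 for the non-binding constraint.
Dual feasibility on the basic columns requires 3·y_flour + 4·y_butter = 45, 3·y_flour + 6·y_butter = 57.
Solving: y_flour = 7, y_butter = 6.
Shadow price of labor = 0.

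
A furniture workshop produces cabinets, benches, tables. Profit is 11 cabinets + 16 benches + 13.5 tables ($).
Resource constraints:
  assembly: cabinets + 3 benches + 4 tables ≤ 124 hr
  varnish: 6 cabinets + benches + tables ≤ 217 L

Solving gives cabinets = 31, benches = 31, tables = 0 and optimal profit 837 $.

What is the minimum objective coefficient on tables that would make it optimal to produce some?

At the optimum: assembly uses 124 of 124 (binding); varnish uses 217 of 217 (binding).
From A_Bᵀ y = c: 1·y_assembly + 6·y_varnish = 11; 3·y_assembly + 1·y_varnish = 16.
This yields shadow prices y_assembly = 5, y_varnish = 1.
tables enters the basis when its profit ≥ yᵀa₃ = 5·4 + 1·1 = 21.

21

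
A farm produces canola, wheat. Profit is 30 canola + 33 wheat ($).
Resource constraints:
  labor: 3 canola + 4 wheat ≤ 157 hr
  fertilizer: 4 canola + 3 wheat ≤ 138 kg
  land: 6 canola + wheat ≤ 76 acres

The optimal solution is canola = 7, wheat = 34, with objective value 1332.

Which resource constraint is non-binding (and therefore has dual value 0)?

labor: 157/157 (binding)
fertilizer: 130/138 (slack 8)
land: 76/76 (binding)
By complementary slackness, a constraint with positive slack has shadow price 0 → fertilizer.

fertilizer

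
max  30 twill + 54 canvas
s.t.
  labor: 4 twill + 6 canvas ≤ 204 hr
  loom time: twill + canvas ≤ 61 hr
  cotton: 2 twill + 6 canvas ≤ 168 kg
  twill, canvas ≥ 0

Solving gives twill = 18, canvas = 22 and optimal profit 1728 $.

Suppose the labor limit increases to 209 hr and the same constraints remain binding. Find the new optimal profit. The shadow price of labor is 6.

1758

Δb = 5, so new z* = 1728 + (6)·(5) = 1728 + 30 = 1758.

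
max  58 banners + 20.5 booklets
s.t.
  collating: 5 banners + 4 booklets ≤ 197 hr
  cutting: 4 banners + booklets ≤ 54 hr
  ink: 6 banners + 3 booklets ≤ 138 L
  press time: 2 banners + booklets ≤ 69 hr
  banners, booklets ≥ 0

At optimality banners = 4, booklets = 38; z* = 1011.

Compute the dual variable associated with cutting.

Check each constraint at x*: collating 172/197 (slack 25); cutting 54/54 (tight); ink 138/138 (tight); press time 46/69 (slack 23).
Slack constraints have shadow price 0 (complementary slackness).
The binding rows give the dual system: 4·y_cutting + 6·y_ink = 58 and 1·y_cutting + 3·y_ink = 20.5.
Solving: y_cutting = 8.5, y_ink = 4.
Shadow price of cutting = 8.5.

8.5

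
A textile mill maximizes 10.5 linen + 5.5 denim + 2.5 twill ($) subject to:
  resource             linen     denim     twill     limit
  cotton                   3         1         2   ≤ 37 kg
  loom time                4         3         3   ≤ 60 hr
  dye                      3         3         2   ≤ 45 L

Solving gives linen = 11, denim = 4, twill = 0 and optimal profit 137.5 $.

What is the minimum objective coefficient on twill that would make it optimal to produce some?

Binding: cotton and dye. Non-binding: loom time (4 unused).
Since loom time is not tight, its dual is 0.
From A_Bᵀ y = c: 3·y_cotton + 3·y_dye = 10.5; 1·y_cotton + 3·y_dye = 5.5.
→ y_cotton = 2.5 and y_dye = 1.
twill enters the basis when its profit ≥ yᵀa₃ = 2.5·2 + 1·2 = 7.

7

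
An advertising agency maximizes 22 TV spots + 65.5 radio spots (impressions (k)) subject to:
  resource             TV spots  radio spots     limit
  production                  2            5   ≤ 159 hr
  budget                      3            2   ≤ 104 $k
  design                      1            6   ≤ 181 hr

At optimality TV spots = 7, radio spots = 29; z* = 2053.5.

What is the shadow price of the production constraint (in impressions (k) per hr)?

Binding: production and design. Non-binding: budget (25 unused).
Since budget is not tight, its dual is 0.
Dual feasibility on the basic columns requires 2·y_production + 1·y_design = 22, 5·y_production + 6·y_design = 65.5.
Solving: y_production = 9.5, y_design = 3.
Shadow price of production = 9.5.

9.5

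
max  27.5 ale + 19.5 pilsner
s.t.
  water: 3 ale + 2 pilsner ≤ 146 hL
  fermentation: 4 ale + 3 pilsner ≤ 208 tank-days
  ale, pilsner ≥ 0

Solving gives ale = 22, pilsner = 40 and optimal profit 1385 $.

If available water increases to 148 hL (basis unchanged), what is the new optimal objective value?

1394

Both water and fermentation are binding at x*.
Dual feasibility on the basic columns requires 3·y_water + 4·y_fermentation = 27.5, 2·y_water + 3·y_fermentation = 19.5.
Solving: y_water = 4.5, y_fermentation = 3.5.
Δz = y_water·Δb = 4.5 × (2) = 9, so new z* = 1385 + 9 = 1394.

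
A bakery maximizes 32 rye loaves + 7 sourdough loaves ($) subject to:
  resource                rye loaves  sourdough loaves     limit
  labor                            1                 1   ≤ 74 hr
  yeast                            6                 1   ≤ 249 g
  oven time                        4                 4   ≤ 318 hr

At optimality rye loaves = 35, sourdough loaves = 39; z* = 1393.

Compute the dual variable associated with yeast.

At the optimum: labor uses 74 of 74 (binding); yeast uses 249 of 249 (binding); oven time uses 296 of 318 (slack = 22).
Slack constraints have shadow price 0 (complementary slackness).
The binding rows give the dual system: 1·y_labor + 6·y_yeast = 32 and 1·y_labor + 1·y_yeast = 7.
This yields shadow prices y_labor = 2, y_yeast = 5.
Shadow price of yeast = 5.

5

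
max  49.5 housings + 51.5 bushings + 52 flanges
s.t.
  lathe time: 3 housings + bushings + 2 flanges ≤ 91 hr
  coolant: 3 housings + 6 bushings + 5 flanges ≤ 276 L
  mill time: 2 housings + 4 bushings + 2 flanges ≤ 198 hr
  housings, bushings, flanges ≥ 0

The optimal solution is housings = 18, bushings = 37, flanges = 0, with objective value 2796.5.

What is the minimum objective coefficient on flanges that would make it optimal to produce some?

54

Check each constraint at x*: lathe time 91/91 (tight); coolant 276/276 (tight); mill time 184/198 (slack 14).
By complementary slackness, y = 0 for the non-binding constraint.
The binding rows give the dual system: 3·y_lathe time + 3·y_coolant = 49.5 and 1·y_lathe time + 6·y_coolant = 51.5.
This yields shadow prices y_lathe time = 9.5, y_coolant = 7.
flanges enters the basis when its profit ≥ yᵀa₃ = 9.5·2 + 7·5 = 54.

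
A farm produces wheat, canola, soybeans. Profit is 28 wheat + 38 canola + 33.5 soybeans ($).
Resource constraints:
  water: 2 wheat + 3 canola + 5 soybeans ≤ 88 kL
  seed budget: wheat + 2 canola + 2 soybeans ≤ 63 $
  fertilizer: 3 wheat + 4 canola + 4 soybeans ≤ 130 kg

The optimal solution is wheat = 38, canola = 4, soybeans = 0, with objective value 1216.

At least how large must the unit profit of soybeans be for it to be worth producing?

Check each constraint at x*: water 88/88 (tight); seed budget 46/63 (slack 17); fertilizer 130/130 (tight).
By complementary slackness, y = 0 for the non-binding constraint.
From A_Bᵀ y = c: 2·y_water + 3·y_fertilizer = 28; 3·y_water + 4·y_fertilizer = 38.
Solving: y_water = 2, y_fertilizer = 8.
soybeans enters the basis when its profit ≥ yᵀa₃ = 2·5 + 8·4 = 42.

42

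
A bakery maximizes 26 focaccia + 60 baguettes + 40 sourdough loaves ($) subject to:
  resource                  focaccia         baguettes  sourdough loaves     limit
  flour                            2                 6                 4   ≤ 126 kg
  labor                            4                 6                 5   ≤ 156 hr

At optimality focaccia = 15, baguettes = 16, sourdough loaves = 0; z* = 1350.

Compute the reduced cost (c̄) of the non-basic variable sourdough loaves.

-3

Both flour and labor are binding at x*.
Dual feasibility on the basic columns requires 2·y_flour + 4·y_labor = 26, 6·y_flour + 6·y_labor = 60.
This yields shadow prices y_flour = 7, y_labor = 3.
Reduced cost of sourdough loaves: c₃ − yᵀa₃ = 40 − (7·4 + 3·5) = 40 − 43 = -3.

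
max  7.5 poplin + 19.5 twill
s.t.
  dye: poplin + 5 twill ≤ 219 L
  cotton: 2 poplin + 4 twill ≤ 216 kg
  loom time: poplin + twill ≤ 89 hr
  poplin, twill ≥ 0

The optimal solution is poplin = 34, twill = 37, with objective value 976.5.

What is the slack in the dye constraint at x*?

dye used = 1·34 + 5·37 = 219; slack = 219 − 219 = 0.

0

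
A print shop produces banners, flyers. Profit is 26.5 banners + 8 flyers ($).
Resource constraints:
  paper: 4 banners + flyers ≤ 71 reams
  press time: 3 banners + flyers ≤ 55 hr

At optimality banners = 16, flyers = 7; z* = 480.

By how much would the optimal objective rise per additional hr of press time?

5.5

Both paper and press time are binding at x*.
Dual feasibility on the basic columns requires 4·y_paper + 3·y_press time = 26.5, 1·y_paper + 1·y_press time = 8.
This yields shadow prices y_paper = 2.5, y_press time = 5.5.
Shadow price of press time = 5.5.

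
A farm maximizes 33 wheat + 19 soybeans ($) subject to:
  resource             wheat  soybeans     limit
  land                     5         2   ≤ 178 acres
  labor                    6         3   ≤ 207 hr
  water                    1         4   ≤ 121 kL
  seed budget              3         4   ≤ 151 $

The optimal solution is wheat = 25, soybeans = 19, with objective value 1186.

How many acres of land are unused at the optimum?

15

land used = 5·25 + 2·19 = 163; slack = 178 − 163 = 15.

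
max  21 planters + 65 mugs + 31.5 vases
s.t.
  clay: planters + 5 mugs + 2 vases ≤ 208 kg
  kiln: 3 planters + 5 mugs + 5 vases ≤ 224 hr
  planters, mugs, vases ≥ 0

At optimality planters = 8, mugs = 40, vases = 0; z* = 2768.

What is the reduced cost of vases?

-6.5

Both clay and kiln are binding at x*.
From A_Bᵀ y = c: 1·y_clay + 3·y_kiln = 21; 5·y_clay + 5·y_kiln = 65.
Solving: y_clay = 9, y_kiln = 4.
Reduced cost of vases: c₃ − yᵀa₃ = 31.5 − (9·2 + 4·5) = 31.5 − 38 = -6.5.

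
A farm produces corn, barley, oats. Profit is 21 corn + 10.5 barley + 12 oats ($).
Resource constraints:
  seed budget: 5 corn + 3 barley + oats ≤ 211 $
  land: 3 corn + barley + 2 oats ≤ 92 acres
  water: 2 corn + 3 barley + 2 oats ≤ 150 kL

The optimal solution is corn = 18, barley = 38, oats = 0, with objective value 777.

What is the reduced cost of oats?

Binding: land and water. Non-binding: seed budget (7 unused).
By complementary slackness, y = 0 for the non-binding constraint.
The binding rows give the dual system: 3·y_land + 2·y_water = 21 and 1·y_land + 3·y_water = 10.5.
This yields shadow prices y_land = 6, y_water = 1.5.
Reduced cost of oats: c₃ − yᵀa₃ = 12 − (6·2 + 1.5·2) = 12 − 15 = -3.

-3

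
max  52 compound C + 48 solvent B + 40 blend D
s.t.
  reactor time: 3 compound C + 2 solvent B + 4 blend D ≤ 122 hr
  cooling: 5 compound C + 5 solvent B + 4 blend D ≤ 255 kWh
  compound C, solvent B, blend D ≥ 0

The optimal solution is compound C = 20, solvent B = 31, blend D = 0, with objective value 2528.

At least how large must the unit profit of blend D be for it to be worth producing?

48

Check each constraint at x*: reactor time 122/122 (tight); cooling 255/255 (tight).
From A_Bᵀ y = c: 3·y_reactor time + 5·y_cooling = 52; 2·y_reactor time + 5·y_cooling = 48.
This yields shadow prices y_reactor time = 4, y_cooling = 8.
blend D enters the basis when its profit ≥ yᵀa₃ = 4·4 + 8·4 = 48.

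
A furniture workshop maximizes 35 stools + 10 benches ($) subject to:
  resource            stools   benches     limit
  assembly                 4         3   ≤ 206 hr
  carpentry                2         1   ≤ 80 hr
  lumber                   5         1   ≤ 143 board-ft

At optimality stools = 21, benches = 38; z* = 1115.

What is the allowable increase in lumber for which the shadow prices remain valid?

Binding constraints: carpentry, lumber. The basis is B = [[2,1],[5,1]] with det -3.
Per unit increase in lumber, x* moves by d = (0.3333, -0.6667).
The basis stays optimal until benches reaches 0; allowable increase = 57 board-ft.

57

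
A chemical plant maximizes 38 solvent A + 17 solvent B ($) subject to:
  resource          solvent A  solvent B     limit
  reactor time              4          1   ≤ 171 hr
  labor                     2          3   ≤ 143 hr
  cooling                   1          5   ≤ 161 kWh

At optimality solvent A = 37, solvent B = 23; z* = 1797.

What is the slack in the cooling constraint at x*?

9

cooling used = 1·37 + 5·23 = 152; slack = 161 − 152 = 9.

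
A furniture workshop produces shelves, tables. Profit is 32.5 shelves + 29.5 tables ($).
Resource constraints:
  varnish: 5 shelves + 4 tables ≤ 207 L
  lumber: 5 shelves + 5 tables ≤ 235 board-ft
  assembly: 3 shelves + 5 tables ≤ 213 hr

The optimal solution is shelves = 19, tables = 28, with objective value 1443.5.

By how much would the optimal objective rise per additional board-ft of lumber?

3.5

Binding: varnish and lumber. Non-binding: assembly (16 unused).
By complementary slackness, y = 0 for the non-binding constraint.
The binding rows give the dual system: 5·y_varnish + 5·y_lumber = 32.5 and 4·y_varnish + 5·y_lumber = 29.5.
Solving: y_varnish = 3, y_lumber = 3.5.
Shadow price of lumber = 3.5.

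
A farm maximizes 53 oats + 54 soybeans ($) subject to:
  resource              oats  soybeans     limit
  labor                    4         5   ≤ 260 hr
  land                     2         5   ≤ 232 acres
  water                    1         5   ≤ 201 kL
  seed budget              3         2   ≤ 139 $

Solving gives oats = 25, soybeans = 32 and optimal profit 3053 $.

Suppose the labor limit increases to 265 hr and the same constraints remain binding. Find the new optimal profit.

Binding: labor and seed budget. Non-binding: land (22 unused), water (16 unused).
Since land, water are not tight, their duals are 0.
From A_Bᵀ y = c: 4·y_labor + 3·y_seed budget = 53; 5·y_labor + 2·y_seed budget = 54.
→ y_labor = 8 and y_seed budget = 7.
Δz = y_labor·Δb = 8 × (5) = 40, so new z* = 3053 + 40 = 3093.

3093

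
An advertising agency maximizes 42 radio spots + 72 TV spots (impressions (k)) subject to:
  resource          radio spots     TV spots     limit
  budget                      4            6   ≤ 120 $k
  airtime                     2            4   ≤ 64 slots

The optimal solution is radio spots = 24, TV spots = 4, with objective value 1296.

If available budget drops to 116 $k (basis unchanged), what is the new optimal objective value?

1272

Both budget and airtime are binding at x*.
Dual feasibility on the basic columns requires 4·y_budget + 2·y_airtime = 42, 6·y_budget + 4·y_airtime = 72.
This yields shadow prices y_budget = 6, y_airtime = 9.
Δz = y_budget·Δb = 6 × (-4) = -24, so new z* = 1296 − 24 = 1272.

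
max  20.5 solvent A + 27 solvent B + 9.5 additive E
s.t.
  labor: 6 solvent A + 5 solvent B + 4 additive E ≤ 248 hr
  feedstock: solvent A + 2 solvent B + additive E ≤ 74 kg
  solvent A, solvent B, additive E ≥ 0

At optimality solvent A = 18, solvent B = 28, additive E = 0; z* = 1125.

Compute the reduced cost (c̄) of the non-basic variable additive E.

-7

Check each constraint at x*: labor 248/248 (tight); feedstock 74/74 (tight).
The binding rows give the dual system: 6·y_labor + 1·y_feedstock = 20.5 and 5·y_labor + 2·y_feedstock = 27.
→ y_labor = 2 and y_feedstock = 8.5.
Reduced cost of additive E: c₃ − yᵀa₃ = 9.5 − (2·4 + 8.5·1) = 9.5 − 16.5 = -7.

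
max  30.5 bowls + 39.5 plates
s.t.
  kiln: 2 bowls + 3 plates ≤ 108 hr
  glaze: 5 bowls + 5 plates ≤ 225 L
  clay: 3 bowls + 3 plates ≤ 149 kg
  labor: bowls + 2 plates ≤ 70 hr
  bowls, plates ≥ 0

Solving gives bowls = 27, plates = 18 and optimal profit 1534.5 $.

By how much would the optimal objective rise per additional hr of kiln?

9

Check each constraint at x*: kiln 108/108 (tight); glaze 225/225 (tight); clay 135/149 (slack 14); labor 63/70 (slack 7).
Since clay, labor are not tight, their duals are 0.
From A_Bᵀ y = c: 2·y_kiln + 5·y_glaze = 30.5; 3·y_kiln + 5·y_glaze = 39.5.
→ y_kiln = 9 and y_glaze = 2.5.
Shadow price of kiln = 9.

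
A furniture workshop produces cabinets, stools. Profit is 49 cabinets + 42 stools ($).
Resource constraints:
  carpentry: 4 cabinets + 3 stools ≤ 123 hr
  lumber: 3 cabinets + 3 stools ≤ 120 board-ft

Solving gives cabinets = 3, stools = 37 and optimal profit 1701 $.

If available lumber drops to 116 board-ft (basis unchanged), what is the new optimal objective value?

1673

At the optimum: carpentry uses 123 of 123 (binding); lumber uses 120 of 120 (binding).
From A_Bᵀ y = c: 4·y_carpentry + 3·y_lumber = 49; 3·y_carpentry + 3·y_lumber = 42.
Solving: y_carpentry = 7, y_lumber = 7.
Δz = y_lumber·Δb = 7 × (-4) = -28, so new z* = 1701 − 28 = 1673.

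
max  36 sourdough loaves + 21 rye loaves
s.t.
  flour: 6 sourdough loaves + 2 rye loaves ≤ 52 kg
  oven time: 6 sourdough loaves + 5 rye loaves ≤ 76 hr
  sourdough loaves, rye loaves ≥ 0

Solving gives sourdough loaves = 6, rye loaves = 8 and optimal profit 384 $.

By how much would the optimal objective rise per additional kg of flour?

At the optimum: flour uses 52 of 52 (binding); oven time uses 76 of 76 (binding).
From A_Bᵀ y = c: 6·y_flour + 6·y_oven time = 36; 2·y_flour + 5·y_oven time = 21.
This yields shadow prices y_flour = 3, y_oven time = 3.
Shadow price of flour = 3.

3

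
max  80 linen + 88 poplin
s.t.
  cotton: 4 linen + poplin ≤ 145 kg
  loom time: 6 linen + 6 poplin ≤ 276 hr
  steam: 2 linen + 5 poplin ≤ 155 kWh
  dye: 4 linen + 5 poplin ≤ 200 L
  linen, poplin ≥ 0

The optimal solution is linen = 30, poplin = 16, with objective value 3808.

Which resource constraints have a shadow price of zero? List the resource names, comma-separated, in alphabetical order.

cotton, steam

cotton: 136/145 (slack 9)
loom time: 276/276 (binding)
steam: 140/155 (slack 15)
dye: 200/200 (binding)
By complementary slackness, a constraint with positive slack has shadow price 0 → cotton, steam.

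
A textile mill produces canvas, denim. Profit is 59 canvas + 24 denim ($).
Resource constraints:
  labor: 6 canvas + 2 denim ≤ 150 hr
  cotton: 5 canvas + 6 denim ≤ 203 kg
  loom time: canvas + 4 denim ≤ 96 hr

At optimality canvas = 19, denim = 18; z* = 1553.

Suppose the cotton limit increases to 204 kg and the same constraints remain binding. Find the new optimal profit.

1554

At the optimum: labor uses 150 of 150 (binding); cotton uses 203 of 203 (binding); loom time uses 91 of 96 (slack = 5).
Since loom time is not tight, its dual is 0.
Dual feasibility on the basic columns requires 6·y_labor + 5·y_cotton = 59, 2·y_labor + 6·y_cotton = 24.
→ y_labor = 9 and y_cotton = 1.
Δz = y_cotton·Δb = 1 × (1) = 1, so new z* = 1553 + 1 = 1554.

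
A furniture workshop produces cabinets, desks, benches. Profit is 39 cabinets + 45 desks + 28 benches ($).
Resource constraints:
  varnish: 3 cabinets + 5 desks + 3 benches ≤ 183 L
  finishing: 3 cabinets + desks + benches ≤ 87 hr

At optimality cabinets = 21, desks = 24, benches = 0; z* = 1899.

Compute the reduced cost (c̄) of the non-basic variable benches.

-1

Both varnish and finishing are binding at x*.
The binding rows give the dual system: 3·y_varnish + 3·y_finishing = 39 and 5·y_varnish + 1·y_finishing = 45.
Solving: y_varnish = 8, y_finishing = 5.
Reduced cost of benches: c₃ − yᵀa₃ = 28 − (8·3 + 5·1) = 28 − 29 = -1.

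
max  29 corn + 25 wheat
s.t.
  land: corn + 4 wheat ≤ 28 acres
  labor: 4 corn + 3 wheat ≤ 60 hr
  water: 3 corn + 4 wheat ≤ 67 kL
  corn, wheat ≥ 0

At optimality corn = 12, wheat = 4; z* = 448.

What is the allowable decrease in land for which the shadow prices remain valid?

Binding constraints: land, labor. The basis is B = [[1,4],[4,3]] with det -13.
Per unit decrease in land, x* moves by d = (0.2308, -0.3077).
The basis stays optimal until wheat reaches 0; allowable decrease = 13 acres.

13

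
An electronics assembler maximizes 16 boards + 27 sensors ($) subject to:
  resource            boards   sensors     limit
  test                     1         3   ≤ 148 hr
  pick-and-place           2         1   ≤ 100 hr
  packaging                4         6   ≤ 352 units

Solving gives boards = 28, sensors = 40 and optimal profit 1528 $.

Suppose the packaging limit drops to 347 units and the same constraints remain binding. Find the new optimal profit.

1510.5

Binding: test and packaging. Non-binding: pick-and-place (4 unused).
By complementary slackness, y = 0 for the non-binding constraint.
Dual feasibility on the basic columns requires 1·y_test + 4·y_packaging = 16, 3·y_test + 6·y_packaging = 27.
Solving: y_test = 2, y_packaging = 3.5.
Δz = y_packaging·Δb = 3.5 × (-5) = -17.5, so new z* = 1528 − 17.5 = 1510.5.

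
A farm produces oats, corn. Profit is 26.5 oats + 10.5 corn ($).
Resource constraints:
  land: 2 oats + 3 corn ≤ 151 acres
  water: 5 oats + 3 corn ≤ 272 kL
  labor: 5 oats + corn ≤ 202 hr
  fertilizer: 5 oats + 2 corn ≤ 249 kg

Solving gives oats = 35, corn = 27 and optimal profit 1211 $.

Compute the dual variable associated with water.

0

At the optimum: land uses 151 of 151 (binding); water uses 256 of 272 (slack = 16); labor uses 202 of 202 (binding); fertilizer uses 229 of 249 (slack = 20).
Since water, fertilizer are not tight, their duals are 0.
Dual feasibility on the basic columns requires 2·y_land + 5·y_labor = 26.5, 3·y_land + 1·y_labor = 10.5.
This yields shadow prices y_land = 2, y_labor = 4.5.
Shadow price of water = 0.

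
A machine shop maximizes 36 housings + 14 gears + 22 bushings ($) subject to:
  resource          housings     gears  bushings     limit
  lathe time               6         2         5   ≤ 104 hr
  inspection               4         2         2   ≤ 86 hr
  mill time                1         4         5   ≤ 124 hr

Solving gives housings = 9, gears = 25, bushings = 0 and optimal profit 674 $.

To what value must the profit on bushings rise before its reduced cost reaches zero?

26

At the optimum: lathe time uses 104 of 104 (binding); inspection uses 86 of 86 (binding); mill time uses 109 of 124 (slack = 15).
By complementary slackness, y = 0 for the non-binding constraint.
Dual feasibility on the basic columns requires 6·y_lathe time + 4·y_inspection = 36, 2·y_lathe time + 2·y_inspection = 14.
Solving: y_lathe time = 4, y_inspection = 3.
bushings enters the basis when its profit ≥ yᵀa₃ = 4·5 + 3·2 = 26.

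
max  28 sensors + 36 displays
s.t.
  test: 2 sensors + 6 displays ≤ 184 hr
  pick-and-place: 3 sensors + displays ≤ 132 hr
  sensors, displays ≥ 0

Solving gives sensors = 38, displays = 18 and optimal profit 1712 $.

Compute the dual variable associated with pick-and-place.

Both test and pick-and-place are binding at x*.
Dual feasibility on the basic columns requires 2·y_test + 3·y_pick-and-place = 28, 6·y_test + 1·y_pick-and-place = 36.
→ y_test = 5 and y_pick-and-place = 6.
Shadow price of pick-and-place = 6.

6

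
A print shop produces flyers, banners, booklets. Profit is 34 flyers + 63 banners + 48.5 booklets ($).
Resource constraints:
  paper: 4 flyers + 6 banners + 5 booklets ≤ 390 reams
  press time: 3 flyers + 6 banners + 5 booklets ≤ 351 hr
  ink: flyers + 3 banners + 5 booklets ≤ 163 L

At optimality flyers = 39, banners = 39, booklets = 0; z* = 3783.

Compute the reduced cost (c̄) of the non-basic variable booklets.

-4

At the optimum: paper uses 390 of 390 (binding); press time uses 351 of 351 (binding); ink uses 156 of 163 (slack = 7).
Slack constraints have shadow price 0 (complementary slackness).
The binding rows give the dual system: 4·y_paper + 3·y_press time = 34 and 6·y_paper + 6·y_press time = 63.
Solving: y_paper = 2.5, y_press time = 8.
Reduced cost of booklets: c₃ − yᵀa₃ = 48.5 − (2.5·5 + 8·5) = 48.5 − 52.5 = -4.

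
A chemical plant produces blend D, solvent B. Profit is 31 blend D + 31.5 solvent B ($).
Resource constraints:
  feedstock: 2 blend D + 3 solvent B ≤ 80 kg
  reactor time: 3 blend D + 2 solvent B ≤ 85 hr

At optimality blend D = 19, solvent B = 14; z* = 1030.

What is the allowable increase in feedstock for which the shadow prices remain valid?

47.5

Binding constraints: feedstock, reactor time. The basis is B = [[2,3],[3,2]] with det -5.
Per unit increase in feedstock, x* moves by d = (-0.4, 0.6).
The basis stays optimal until blend D reaches 0; allowable increase = 47.5 kg.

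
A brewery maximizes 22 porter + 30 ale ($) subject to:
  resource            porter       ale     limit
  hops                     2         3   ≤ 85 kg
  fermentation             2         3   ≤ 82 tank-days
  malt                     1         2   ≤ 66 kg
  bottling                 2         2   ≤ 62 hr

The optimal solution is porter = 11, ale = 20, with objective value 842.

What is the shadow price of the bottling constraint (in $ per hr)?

Check each constraint at x*: hops 82/85 (slack 3); fermentation 82/82 (tight); malt 51/66 (slack 15); bottling 62/62 (tight).
Since hops, malt are not tight, their duals are 0.
The binding rows give the dual system: 2·y_fermentation + 2·y_bottling = 22 and 3·y_fermentation + 2·y_bottling = 30.
Solving: y_fermentation = 8, y_bottling = 3.
Shadow price of bottling = 3.

3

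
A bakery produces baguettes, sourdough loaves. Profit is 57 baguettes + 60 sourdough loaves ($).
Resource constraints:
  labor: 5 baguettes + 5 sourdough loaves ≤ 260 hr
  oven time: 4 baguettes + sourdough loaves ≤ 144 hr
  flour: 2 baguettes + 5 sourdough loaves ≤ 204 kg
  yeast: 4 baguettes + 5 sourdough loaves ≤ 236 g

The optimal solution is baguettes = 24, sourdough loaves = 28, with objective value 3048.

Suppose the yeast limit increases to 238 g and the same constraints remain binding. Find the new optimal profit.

At the optimum: labor uses 260 of 260 (binding); oven time uses 124 of 144 (slack = 20); flour uses 188 of 204 (slack = 16); yeast uses 236 of 236 (binding).
Slack constraints have shadow price 0 (complementary slackness).
Dual feasibility on the basic columns requires 5·y_labor + 4·y_yeast = 57, 5·y_labor + 5·y_yeast = 60.
This yields shadow prices y_labor = 9, y_yeast = 3.
Δz = y_yeast·Δb = 3 × (2) = 6, so new z* = 3048 + 6 = 3054.

3054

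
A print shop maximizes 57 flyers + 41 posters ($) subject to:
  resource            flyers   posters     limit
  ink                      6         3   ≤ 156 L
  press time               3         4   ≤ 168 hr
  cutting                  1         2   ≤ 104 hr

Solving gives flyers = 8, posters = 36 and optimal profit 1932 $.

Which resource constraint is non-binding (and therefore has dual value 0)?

ink: 156/156 (binding)
press time: 168/168 (binding)
cutting: 80/104 (slack 24)
By complementary slackness, a constraint with positive slack has shadow price 0 → cutting.

cutting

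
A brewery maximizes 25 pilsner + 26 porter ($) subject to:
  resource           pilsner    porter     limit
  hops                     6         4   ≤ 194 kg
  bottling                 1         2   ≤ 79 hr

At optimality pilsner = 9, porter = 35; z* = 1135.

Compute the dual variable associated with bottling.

Both hops and bottling are binding at x*.
The binding rows give the dual system: 6·y_hops + 1·y_bottling = 25 and 4·y_hops + 2·y_bottling = 26.
Solving: y_hops = 3, y_bottling = 7.
Shadow price of bottling = 7.

7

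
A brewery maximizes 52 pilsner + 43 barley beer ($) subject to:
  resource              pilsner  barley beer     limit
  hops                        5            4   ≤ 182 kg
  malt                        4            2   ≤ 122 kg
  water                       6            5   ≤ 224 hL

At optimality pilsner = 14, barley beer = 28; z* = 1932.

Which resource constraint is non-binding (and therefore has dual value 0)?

malt

hops: 182/182 (binding)
malt: 112/122 (slack 10)
water: 224/224 (binding)
By complementary slackness, a constraint with positive slack has shadow price 0 → malt.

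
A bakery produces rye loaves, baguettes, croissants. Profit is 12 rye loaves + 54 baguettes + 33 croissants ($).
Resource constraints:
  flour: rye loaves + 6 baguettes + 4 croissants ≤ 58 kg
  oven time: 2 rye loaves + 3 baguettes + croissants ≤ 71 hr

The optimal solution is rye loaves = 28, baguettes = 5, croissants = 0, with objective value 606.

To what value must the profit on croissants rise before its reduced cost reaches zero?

Check each constraint at x*: flour 58/58 (tight); oven time 71/71 (tight).
The binding rows give the dual system: 1·y_flour + 2·y_oven time = 12 and 6·y_flour + 3·y_oven time = 54.
→ y_flour = 8 and y_oven time = 2.
croissants enters the basis when its profit ≥ yᵀa₃ = 8·4 + 2·1 = 34.

34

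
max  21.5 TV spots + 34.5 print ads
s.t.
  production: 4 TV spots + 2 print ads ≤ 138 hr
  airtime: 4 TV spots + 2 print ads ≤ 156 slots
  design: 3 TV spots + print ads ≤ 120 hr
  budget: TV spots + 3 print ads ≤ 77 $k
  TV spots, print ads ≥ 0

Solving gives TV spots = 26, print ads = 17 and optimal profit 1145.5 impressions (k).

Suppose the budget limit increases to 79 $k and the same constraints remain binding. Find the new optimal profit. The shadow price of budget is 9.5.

Δb = 2, so new z* = 1145.5 + (9.5)·(2) = 1145.5 + 19 = 1164.5.

1164.5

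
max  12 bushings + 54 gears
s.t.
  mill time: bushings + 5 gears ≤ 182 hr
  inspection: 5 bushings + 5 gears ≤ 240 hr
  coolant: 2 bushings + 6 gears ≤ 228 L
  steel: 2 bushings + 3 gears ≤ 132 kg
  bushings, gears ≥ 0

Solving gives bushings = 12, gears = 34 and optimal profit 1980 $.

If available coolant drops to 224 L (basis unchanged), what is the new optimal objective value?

Check each constraint at x*: mill time 182/182 (tight); inspection 230/240 (slack 10); coolant 228/228 (tight); steel 126/132 (slack 6).
By complementary slackness, y = 0 for the non-binding constraints.
The binding rows give the dual system: 1·y_mill time + 2·y_coolant = 12 and 5·y_mill time + 6·y_coolant = 54.
Solving: y_mill time = 9, y_coolant = 1.5.
Δz = y_coolant·Δb = 1.5 × (-4) = -6, so new z* = 1980 − 6 = 1974.

1974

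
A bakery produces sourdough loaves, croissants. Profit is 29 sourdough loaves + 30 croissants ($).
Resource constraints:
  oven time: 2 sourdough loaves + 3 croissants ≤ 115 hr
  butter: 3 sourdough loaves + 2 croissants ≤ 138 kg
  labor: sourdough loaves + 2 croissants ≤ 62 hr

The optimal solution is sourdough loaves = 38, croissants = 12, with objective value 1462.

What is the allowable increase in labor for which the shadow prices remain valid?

Binding constraints: butter, labor. The basis is B = [[3,2],[1,2]] with det 4.
Per unit increase in labor, x* moves by d = (-0.5, 0.75).
The basis stays optimal until oven time becomes binding; allowable increase = 2.4 hr.

2.4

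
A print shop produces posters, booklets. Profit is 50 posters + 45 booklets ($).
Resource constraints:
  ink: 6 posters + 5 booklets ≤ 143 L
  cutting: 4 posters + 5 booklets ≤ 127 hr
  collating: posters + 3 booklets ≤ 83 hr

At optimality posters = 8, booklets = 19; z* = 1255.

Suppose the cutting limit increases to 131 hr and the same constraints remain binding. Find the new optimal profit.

At the optimum: ink uses 143 of 143 (binding); cutting uses 127 of 127 (binding); collating uses 65 of 83 (slack = 18).
By complementary slackness, y = 0 for the non-binding constraint.
Dual feasibility on the basic columns requires 6·y_ink + 4·y_cutting = 50, 5·y_ink + 5·y_cutting = 45.
This yields shadow prices y_ink = 7, y_cutting = 2.
Δz = y_cutting·Δb = 2 × (4) = 8, so new z* = 1255 + 8 = 1263.

1263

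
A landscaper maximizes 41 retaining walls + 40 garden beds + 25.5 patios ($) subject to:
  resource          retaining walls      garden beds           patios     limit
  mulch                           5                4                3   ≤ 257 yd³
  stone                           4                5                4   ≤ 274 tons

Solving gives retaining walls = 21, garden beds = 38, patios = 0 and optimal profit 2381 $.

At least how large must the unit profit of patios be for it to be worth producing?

31

Check each constraint at x*: mulch 257/257 (tight); stone 274/274 (tight).
From A_Bᵀ y = c: 5·y_mulch + 4·y_stone = 41; 4·y_mulch + 5·y_stone = 40.
This yields shadow prices y_mulch = 5, y_stone = 4.
patios enters the basis when its profit ≥ yᵀa₃ = 5·3 + 4·4 = 31.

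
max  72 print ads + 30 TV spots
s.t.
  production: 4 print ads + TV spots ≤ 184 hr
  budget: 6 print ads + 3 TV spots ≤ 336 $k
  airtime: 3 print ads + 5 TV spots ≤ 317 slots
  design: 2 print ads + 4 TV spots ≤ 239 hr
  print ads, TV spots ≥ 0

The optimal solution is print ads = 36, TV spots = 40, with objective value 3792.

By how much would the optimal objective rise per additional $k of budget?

Check each constraint at x*: production 184/184 (tight); budget 336/336 (tight); airtime 308/317 (slack 9); design 232/239 (slack 7).
Since airtime, design are not tight, their duals are 0.
From A_Bᵀ y = c: 4·y_production + 6·y_budget = 72; 1·y_production + 3·y_budget = 30.
Solving: y_production = 6, y_budget = 8.
Shadow price of budget = 8.

8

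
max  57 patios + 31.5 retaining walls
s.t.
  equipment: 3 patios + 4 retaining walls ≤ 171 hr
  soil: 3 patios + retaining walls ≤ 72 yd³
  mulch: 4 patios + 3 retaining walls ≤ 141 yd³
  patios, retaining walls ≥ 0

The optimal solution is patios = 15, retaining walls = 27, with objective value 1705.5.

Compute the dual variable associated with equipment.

0

Binding: soil and mulch. Non-binding: equipment (18 unused).
Since equipment is not tight, its dual is 0.
From A_Bᵀ y = c: 3·y_soil + 4·y_mulch = 57; 1·y_soil + 3·y_mulch = 31.5.
Solving: y_soil = 9, y_mulch = 7.5.
Shadow price of equipment = 0.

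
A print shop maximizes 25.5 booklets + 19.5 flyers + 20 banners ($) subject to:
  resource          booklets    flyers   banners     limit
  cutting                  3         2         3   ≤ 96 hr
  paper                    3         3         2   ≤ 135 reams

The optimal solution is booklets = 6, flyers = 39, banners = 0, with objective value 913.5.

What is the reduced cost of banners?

-3

Both cutting and paper are binding at x*.
Dual feasibility on the basic columns requires 3·y_cutting + 3·y_paper = 25.5, 2·y_cutting + 3·y_paper = 19.5.
→ y_cutting = 6 and y_paper = 2.5.
Reduced cost of banners: c₃ − yᵀa₃ = 20 − (6·3 + 2.5·2) = 20 − 23 = -3.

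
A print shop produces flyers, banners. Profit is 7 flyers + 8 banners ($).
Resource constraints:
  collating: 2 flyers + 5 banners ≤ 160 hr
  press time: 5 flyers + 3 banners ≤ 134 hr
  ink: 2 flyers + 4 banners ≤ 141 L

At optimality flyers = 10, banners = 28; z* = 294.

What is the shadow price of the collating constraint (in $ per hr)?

1

Check each constraint at x*: collating 160/160 (tight); press time 134/134 (tight); ink 132/141 (slack 9).
By complementary slackness, y = 0 for the non-binding constraint.
The binding rows give the dual system: 2·y_collating + 5·y_press time = 7 and 5·y_collating + 3·y_press time = 8.
Solving: y_collating = 1, y_press time = 1.
Shadow price of collating = 1.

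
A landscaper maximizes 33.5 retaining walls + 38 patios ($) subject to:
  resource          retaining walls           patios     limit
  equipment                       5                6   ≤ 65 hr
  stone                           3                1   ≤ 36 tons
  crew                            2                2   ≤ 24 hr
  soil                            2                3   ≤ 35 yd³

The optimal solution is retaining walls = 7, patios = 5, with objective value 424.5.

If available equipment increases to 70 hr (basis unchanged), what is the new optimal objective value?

447

At the optimum: equipment uses 65 of 65 (binding); stone uses 26 of 36 (slack = 10); crew uses 24 of 24 (binding); soil uses 29 of 35 (slack = 6).
Since stone, soil are not tight, their duals are 0.
From A_Bᵀ y = c: 5·y_equipment + 2·y_crew = 33.5; 6·y_equipment + 2·y_crew = 38.
This yields shadow prices y_equipment = 4.5, y_crew = 5.5.
Δz = y_equipment·Δb = 4.5 × (5) = 22.5, so new z* = 424.5 + 22.5 = 447.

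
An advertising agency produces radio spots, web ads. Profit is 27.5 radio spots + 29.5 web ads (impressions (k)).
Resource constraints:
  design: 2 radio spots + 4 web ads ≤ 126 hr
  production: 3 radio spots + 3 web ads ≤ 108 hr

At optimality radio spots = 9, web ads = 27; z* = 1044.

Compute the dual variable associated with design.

Both design and production are binding at x*.
The binding rows give the dual system: 2·y_design + 3·y_production = 27.5 and 4·y_design + 3·y_production = 29.5.
Solving: y_design = 1, y_production = 8.5.
Shadow price of design = 1.

1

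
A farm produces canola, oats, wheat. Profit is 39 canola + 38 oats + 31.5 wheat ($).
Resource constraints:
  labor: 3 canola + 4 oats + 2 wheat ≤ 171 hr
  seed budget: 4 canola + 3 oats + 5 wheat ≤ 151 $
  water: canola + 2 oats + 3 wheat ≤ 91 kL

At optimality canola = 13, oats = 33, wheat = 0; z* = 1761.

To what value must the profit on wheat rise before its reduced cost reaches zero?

Check each constraint at x*: labor 171/171 (tight); seed budget 151/151 (tight); water 79/91 (slack 12).
By complementary slackness, y = 0 for the non-binding constraint.
Dual feasibility on the basic columns requires 3·y_labor + 4·y_seed budget = 39, 4·y_labor + 3·y_seed budget = 38.
This yields shadow prices y_labor = 5, y_seed budget = 6.
wheat enters the basis when its profit ≥ yᵀa₃ = 5·2 + 6·5 = 40.

40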